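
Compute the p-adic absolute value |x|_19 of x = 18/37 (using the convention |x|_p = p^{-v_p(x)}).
|18/37|_19 = 1

Step 1 — compute v_19(x) by factoring powers of 19 out of the numerator and denominator: v_19(18/37) = 0. Step 2 — apply |x|_p = p^{-v_p(x)} = 19^{0} = 1.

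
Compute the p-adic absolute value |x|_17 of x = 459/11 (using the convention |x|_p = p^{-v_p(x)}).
|459/11|_17 = 1/17

Step 1 — compute v_17(x) by factoring powers of 17 out of the numerator and denominator: v_17(459/11) = 1. Step 2 — apply |x|_p = p^{-v_p(x)} = 17^{-1} = 1/17.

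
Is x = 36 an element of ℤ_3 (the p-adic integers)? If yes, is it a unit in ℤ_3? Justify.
x ∈ ℤ_3 but not a unit; v_3(x) = 2 > 0

ℤ_3 = {x ∈ ℚ_3 : v_3(x) ≥ 0} and ℤ_3^× = {x ∈ ℤ_3 : v_3(x) = 0}. Here v_3(36) = v_3(num) − v_3(den) = 2; compare against these criteria.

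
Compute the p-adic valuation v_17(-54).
v_17(-54) = 0

v_17(n) is the largest exponent k such that 17^k divides n. Factor out: -54 = -17^0 · 54. (Sign doesn't affect v_p.) So v_17(-54) = 0.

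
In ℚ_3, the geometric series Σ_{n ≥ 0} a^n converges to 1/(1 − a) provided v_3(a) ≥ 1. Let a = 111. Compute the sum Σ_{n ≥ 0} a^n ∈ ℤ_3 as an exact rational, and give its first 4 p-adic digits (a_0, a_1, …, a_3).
Σ a^n = 1/(1 − a) = -1/110;  first 4 digits = (1, 1, 1, 2)

v_3(a) = 1 ≥ 1, so the series converges in ℤ_3 to 1/(1 − a) = 1/(1 − 111) = -1/110. Expand this rational in ℤ_3: compute digits iteratively via d_i = x_i mod 3, x_{i+1} = (x_i − d_i)/3. The first 4 digits are (1, 1, 1, 2).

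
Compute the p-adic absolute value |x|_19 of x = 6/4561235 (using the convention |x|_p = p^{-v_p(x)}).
|6/4561235|_19 = 130321

Step 1 — compute v_19(x) by factoring powers of 19 out of the numerator and denominator: v_19(6/4561235) = -4. Step 2 — apply |x|_p = p^{-v_p(x)} = 19^{4} = 130321.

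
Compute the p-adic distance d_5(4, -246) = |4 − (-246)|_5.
d_5(4, -246) = 1/125

Step 1 — x − y = 4 − (-246) = 250. Step 2 — v_5(250) = 3 (factor: 250 = (5^3 · 2); the sign does not affect v_p). Step 3 — |x − y|_5 = 5^{-3} = 1/125.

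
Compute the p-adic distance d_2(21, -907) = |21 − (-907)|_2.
d_2(21, -907) = 1/32

Step 1 — x − y = 21 − (-907) = 928. Step 2 — v_2(928) = 5 (factor: 928 = (2^5 · 29); the sign does not affect v_p). Step 3 — |x − y|_2 = 2^{-5} = 1/32.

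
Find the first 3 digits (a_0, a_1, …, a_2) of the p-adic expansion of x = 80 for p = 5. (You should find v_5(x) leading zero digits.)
(a_0, …, a_2) = (0, 1, 3)

v_5(80) = 1, so a_0 = ... = a_0 = 0. Factor out: x = 5^1 · u with u = 16 a unit in ℤ_5. Expand u iteratively via a_{v+i} = u_i mod 5, u_{i+1} = (u_i − a_{v+i})/5:
  u_0 = 16;  a_1 = 1;  u_1 = (u_0 − 1)/5 = 3
  u_1 = 3;  a_2 = 3;  u_2 = (u_1 − 3)/5 = 0
Digits: (0, 1, 3).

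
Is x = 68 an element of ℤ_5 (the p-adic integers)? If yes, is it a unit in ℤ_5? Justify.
x ∈ ℤ_5^× (unit); v_5(x) = 0

ℤ_5 = {x ∈ ℚ_5 : v_5(x) ≥ 0} and ℤ_5^× = {x ∈ ℤ_5 : v_5(x) = 0}. Here v_5(68) = v_5(num) − v_5(den) = 0; compare against these criteria.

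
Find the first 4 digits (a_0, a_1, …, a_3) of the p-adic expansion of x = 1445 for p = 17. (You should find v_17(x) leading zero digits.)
(a_0, …, a_3) = (0, 0, 5, 0)

v_17(1445) = 2, so a_0 = ... = a_1 = 0. Factor out: x = 17^2 · u with u = 5 a unit in ℤ_17. Expand u iteratively via a_{v+i} = u_i mod 17, u_{i+1} = (u_i − a_{v+i})/17:
  u_0 = 5;  a_2 = 5;  u_1 = (u_0 − 5)/17 = 0
  u_1 = 0;  a_3 = 0;  u_2 = (u_1 − 0)/17 = 0
Digits: (0, 0, 5, 0).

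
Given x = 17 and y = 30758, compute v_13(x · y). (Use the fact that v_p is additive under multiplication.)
v_13(522886) = 3

v_p(x) = 0 (factor: 17 = 13^0 · 17); v_p(y) = 3 (factor: 30758 = 13^3 · 14). Additivity: v_p(xy) = v_p(x) + v_p(y) = 0 + 3 = 3. (Direct check: xy = 522886 = 13^3 · (238).)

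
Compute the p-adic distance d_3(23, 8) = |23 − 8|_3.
d_3(23, 8) = 1/3

Step 1 — x − y = 23 − 8 = 15. Step 2 — v_3(15) = 1 (factor: 15 = (3^1 · 5); the sign does not affect v_p). Step 3 — |x − y|_3 = 3^{-1} = 1/3.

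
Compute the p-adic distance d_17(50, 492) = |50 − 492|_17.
d_17(50, 492) = 1/17

Step 1 — x − y = 50 − 492 = -442. Step 2 — v_17(-442) = 1 (factor: -442 = −(17^1 · 26); the sign does not affect v_p). Step 3 — |x − y|_17 = 17^{-1} = 1/17.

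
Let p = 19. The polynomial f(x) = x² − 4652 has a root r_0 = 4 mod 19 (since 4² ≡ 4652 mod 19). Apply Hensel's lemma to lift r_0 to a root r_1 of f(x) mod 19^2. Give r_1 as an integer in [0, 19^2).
r_1 = 42 (mod 361)

Hensel's recurrence: r_{i+1} = r_i − f(r_i)·(f′(r_i))^{-1} mod 19^{i+2}, with f′(x) = 2x. Iterate:
  r_0 = 4 (mod 19)
  r_1 = 42 (mod 361)
Final: r_1 = 42, and one checks f(r_1) ≡ 0 mod 19^2.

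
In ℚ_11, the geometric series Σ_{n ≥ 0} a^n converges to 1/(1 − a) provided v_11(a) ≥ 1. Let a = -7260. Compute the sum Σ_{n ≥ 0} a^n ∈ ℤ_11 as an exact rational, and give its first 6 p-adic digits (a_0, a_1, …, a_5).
Σ a^n = 1/(1 − a) = 1/7261;  first 6 digits = (1, 0, 6, 5, 2, 8)

v_11(a) = 2 ≥ 1, so the series converges in ℤ_11 to 1/(1 − a) = 1/(1 − (-7260)) = 1/7261. Expand this rational in ℤ_11: compute digits iteratively via d_i = x_i mod 11, x_{i+1} = (x_i − d_i)/11. The first 6 digits are (1, 0, 6, 5, 2, 8).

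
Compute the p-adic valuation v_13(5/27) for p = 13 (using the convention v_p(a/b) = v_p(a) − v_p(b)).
v_13(5/27) = 0

Factor powers of 13 from the numerator and denominator of the reduced fraction: 5 = 13^0 · 5 and 27 = 13^0 · 27. Apply v_p(a/b) = v_p(a) − v_p(b): v_13(5/27) = 0 − 0 = 0.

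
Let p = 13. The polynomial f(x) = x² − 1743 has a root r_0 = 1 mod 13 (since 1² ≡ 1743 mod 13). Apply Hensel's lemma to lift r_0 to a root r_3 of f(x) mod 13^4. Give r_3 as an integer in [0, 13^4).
r_3 = 15913 (mod 28561)

Hensel's recurrence: r_{i+1} = r_i − f(r_i)·(f′(r_i))^{-1} mod 13^{i+2}, with f′(x) = 2x. Iterate:
  r_0 = 1 (mod 13)
  r_1 = 27 (mod 169)
  r_2 = 534 (mod 2197)
  r_3 = 15913 (mod 28561)
Final: r_3 = 15913, and one checks f(r_3) ≡ 0 mod 13^4.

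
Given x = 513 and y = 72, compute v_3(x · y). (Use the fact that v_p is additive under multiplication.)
v_3(36936) = 5

v_p(x) = 3 (factor: 513 = 3^3 · 19); v_p(y) = 2 (factor: 72 = 3^2 · 8). Additivity: v_p(xy) = v_p(x) + v_p(y) = 3 + 2 = 5. (Direct check: xy = 36936 = 3^5 · (152).)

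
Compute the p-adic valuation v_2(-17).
v_2(-17) = 0

v_2(n) is the largest exponent k such that 2^k divides n. Factor out: -17 = -2^0 · 17. (Sign doesn't affect v_p.) So v_2(-17) = 0.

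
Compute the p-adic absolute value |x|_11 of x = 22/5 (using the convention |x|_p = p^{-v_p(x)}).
|22/5|_11 = 1/11

Step 1 — compute v_11(x) by factoring powers of 11 out of the numerator and denominator: v_11(22/5) = 1. Step 2 — apply |x|_p = p^{-v_p(x)} = 11^{-1} = 1/11.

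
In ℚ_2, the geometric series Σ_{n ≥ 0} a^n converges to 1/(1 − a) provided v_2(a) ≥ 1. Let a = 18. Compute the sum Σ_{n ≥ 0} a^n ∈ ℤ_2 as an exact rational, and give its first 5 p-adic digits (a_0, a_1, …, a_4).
Σ a^n = 1/(1 − a) = -1/17;  first 5 digits = (1, 1, 1, 1, 0)

v_2(a) = 1 ≥ 1, so the series converges in ℤ_2 to 1/(1 − a) = 1/(1 − 18) = -1/17. Expand this rational in ℤ_2: compute digits iteratively via d_i = x_i mod 2, x_{i+1} = (x_i − d_i)/2. The first 5 digits are (1, 1, 1, 1, 0).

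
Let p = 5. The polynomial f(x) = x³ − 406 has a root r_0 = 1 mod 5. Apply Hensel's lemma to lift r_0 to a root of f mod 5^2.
r_1 = 11 (mod 25)

Hensel: r_{i+1} = r_i − f(r_i)/f′(r_i) mod 5^{i+2}, where f′(x) = 3x². Iterate:
  r_0 = 1 (mod 5)
  r_1 = 11 (mod 25)
Final: r = 11 with f(r) ≡ 0 mod 5^2.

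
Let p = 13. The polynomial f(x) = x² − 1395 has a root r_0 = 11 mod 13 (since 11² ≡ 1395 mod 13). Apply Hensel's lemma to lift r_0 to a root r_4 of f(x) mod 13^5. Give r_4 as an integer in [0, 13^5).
r_4 = 254629 (mod 371293)

Hensel's recurrence: r_{i+1} = r_i − f(r_i)·(f′(r_i))^{-1} mod 13^{i+2}, with f′(x) = 2x. Iterate:
  r_0 = 11 (mod 13)
  r_1 = 115 (mod 169)
  r_2 = 1974 (mod 2197)
  r_3 = 26141 (mod 28561)
  r_4 = 254629 (mod 371293)
Final: r_4 = 254629, and one checks f(r_4) ≡ 0 mod 13^5.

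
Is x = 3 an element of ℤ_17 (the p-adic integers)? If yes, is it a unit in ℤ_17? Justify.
x ∈ ℤ_17^× (unit); v_17(x) = 0

ℤ_17 = {x ∈ ℚ_17 : v_17(x) ≥ 0} and ℤ_17^× = {x ∈ ℤ_17 : v_17(x) = 0}. Here v_17(3) = v_17(num) − v_17(den) = 0; compare against these criteria.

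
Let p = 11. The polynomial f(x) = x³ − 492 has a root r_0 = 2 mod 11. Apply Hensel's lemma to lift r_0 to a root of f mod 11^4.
r_3 = 9803 (mod 14641)

Hensel: r_{i+1} = r_i − f(r_i)/f′(r_i) mod 11^{i+2}, where f′(x) = 3x². Iterate:
  r_0 = 2 (mod 11)
  r_1 = 2 (mod 121)
  r_2 = 486 (mod 1331)
  r_3 = 9803 (mod 14641)
Final: r = 9803 with f(r) ≡ 0 mod 11^4.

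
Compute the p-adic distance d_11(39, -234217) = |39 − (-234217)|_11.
d_11(39, -234217) = 1/14641

Step 1 — x − y = 39 − (-234217) = 234256. Step 2 — v_11(234256) = 4 (factor: 234256 = (11^4 · 16); the sign does not affect v_p). Step 3 — |x − y|_11 = 11^{-4} = 1/14641.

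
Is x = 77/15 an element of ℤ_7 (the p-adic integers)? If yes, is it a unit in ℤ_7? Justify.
x ∈ ℤ_7 but not a unit; v_7(x) = 1 > 0

ℤ_7 = {x ∈ ℚ_7 : v_7(x) ≥ 0} and ℤ_7^× = {x ∈ ℤ_7 : v_7(x) = 0}. Here v_7(77/15) = v_7(num) − v_7(den) = 1; compare against these criteria.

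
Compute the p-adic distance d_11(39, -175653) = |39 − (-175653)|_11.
d_11(39, -175653) = 1/14641

Step 1 — x − y = 39 − (-175653) = 175692. Step 2 — v_11(175692) = 4 (factor: 175692 = (11^4 · 12); the sign does not affect v_p). Step 3 — |x − y|_11 = 11^{-4} = 1/14641.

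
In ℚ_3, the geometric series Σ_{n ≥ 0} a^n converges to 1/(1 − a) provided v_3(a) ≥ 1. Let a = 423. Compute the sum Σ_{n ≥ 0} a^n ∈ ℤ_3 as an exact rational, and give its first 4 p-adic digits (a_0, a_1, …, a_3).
Σ a^n = 1/(1 − a) = -1/422;  first 4 digits = (1, 0, 2, 0)

v_3(a) = 2 ≥ 1, so the series converges in ℤ_3 to 1/(1 − a) = 1/(1 − 423) = -1/422. Expand this rational in ℤ_3: compute digits iteratively via d_i = x_i mod 3, x_{i+1} = (x_i − d_i)/3. The first 4 digits are (1, 0, 2, 0).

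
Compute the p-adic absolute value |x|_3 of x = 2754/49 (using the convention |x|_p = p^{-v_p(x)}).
|2754/49|_3 = 1/81

Step 1 — compute v_3(x) by factoring powers of 3 out of the numerator and denominator: v_3(2754/49) = 4. Step 2 — apply |x|_p = p^{-v_p(x)} = 3^{-4} = 1/81.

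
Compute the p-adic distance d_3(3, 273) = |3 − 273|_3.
d_3(3, 273) = 1/27

Step 1 — x − y = 3 − 273 = -270. Step 2 — v_3(-270) = 3 (factor: -270 = −(3^3 · 10); the sign does not affect v_p). Step 3 — |x − y|_3 = 3^{-3} = 1/27.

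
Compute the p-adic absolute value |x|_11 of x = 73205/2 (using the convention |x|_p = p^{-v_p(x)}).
|73205/2|_11 = 1/14641

Step 1 — compute v_11(x) by factoring powers of 11 out of the numerator and denominator: v_11(73205/2) = 4. Step 2 — apply |x|_p = p^{-v_p(x)} = 11^{-4} = 1/14641.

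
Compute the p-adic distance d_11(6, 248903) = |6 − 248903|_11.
d_11(6, 248903) = 1/14641

Step 1 — x − y = 6 − 248903 = -248897. Step 2 — v_11(-248897) = 4 (factor: -248897 = −(11^4 · 17); the sign does not affect v_p). Step 3 — |x − y|_11 = 11^{-4} = 1/14641.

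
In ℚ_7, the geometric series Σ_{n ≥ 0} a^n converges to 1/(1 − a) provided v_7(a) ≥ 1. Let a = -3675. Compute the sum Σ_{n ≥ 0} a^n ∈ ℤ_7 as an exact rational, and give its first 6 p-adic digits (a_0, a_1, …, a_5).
Σ a^n = 1/(1 − a) = 1/3676;  first 6 digits = (1, 0, 2, 3, 2, 5)

v_7(a) = 2 ≥ 1, so the series converges in ℤ_7 to 1/(1 − a) = 1/(1 − (-3675)) = 1/3676. Expand this rational in ℤ_7: compute digits iteratively via d_i = x_i mod 7, x_{i+1} = (x_i − d_i)/7. The first 6 digits are (1, 0, 2, 3, 2, 5).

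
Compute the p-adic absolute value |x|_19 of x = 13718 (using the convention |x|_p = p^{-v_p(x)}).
|13718|_19 = 1/6859

Step 1 — compute v_19(x) by factoring powers of 19 out of the numerator and denominator: v_19(13718) = 3. Step 2 — apply |x|_p = p^{-v_p(x)} = 19^{-3} = 1/6859.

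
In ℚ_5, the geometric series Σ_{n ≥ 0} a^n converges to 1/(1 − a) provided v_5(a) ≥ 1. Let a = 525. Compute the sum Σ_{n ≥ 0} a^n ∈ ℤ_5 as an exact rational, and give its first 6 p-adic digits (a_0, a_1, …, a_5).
Σ a^n = 1/(1 − a) = -1/524;  first 6 digits = (1, 0, 1, 4, 1, 3)

v_5(a) = 2 ≥ 1, so the series converges in ℤ_5 to 1/(1 − a) = 1/(1 − 525) = -1/524. Expand this rational in ℤ_5: compute digits iteratively via d_i = x_i mod 5, x_{i+1} = (x_i − d_i)/5. The first 6 digits are (1, 0, 1, 4, 1, 3).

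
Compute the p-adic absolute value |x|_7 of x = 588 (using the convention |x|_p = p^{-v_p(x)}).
|588|_7 = 1/49

Step 1 — compute v_7(x) by factoring powers of 7 out of the numerator and denominator: v_7(588) = 2. Step 2 — apply |x|_p = p^{-v_p(x)} = 7^{-2} = 1/49.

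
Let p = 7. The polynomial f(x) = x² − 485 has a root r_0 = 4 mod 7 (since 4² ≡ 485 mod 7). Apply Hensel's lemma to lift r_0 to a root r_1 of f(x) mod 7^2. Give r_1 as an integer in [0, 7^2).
r_1 = 32 (mod 49)

Hensel's recurrence: r_{i+1} = r_i − f(r_i)·(f′(r_i))^{-1} mod 7^{i+2}, with f′(x) = 2x. Iterate:
  r_0 = 4 (mod 7)
  r_1 = 32 (mod 49)
Final: r_1 = 32, and one checks f(r_1) ≡ 0 mod 7^2.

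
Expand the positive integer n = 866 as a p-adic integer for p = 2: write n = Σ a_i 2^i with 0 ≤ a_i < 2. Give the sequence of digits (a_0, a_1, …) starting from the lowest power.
(a_0, a_1, …) = (0, 1, 0, 0, 0, 1, 1, 0, 1, 1)

Repeated division by 2 gives the digits low-to-high: 866 = 1·2^1 + 1·2^5 + 1·2^6 + 1·2^8 + 1·2^9. Digit sequence: (0, 1, 0, 0, 0, 1, 1, 0, 1, 1).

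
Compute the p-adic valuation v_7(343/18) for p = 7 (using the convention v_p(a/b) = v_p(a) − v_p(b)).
v_7(343/18) = 3

Factor powers of 7 from the numerator and denominator of the reduced fraction: 343 = 7^3 · 1 and 18 = 7^0 · 18. Apply v_p(a/b) = v_p(a) − v_p(b): v_7(343/18) = 3 − 0 = 3.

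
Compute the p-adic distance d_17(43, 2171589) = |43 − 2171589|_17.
d_17(43, 2171589) = 1/83521

Step 1 — x − y = 43 − 2171589 = -2171546. Step 2 — v_17(-2171546) = 4 (factor: -2171546 = −(17^4 · 26); the sign does not affect v_p). Step 3 — |x − y|_17 = 17^{-4} = 1/83521.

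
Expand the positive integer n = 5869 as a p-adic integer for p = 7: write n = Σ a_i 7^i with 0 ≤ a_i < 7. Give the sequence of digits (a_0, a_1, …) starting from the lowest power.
(a_0, a_1, …) = (3, 5, 0, 3, 2)

Repeated division by 7 gives the digits low-to-high: 5869 = 3 + 5·7^1 + 3·7^3 + 2·7^4. Digit sequence: (3, 5, 0, 3, 2).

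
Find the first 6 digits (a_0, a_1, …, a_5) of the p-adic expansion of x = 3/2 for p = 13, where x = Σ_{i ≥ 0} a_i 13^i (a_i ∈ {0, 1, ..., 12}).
(a_0, …, a_5) = (8, 6, 6, 6, 6, 6)

v_13(3/2) = 0 (numerator and denominator both coprime to 13), so x ∈ ℤ_13^×. Compute digits iteratively via a_i = x_i mod 13, x_{i+1} = (x_i − a_i)/13, with x_0 = x:
  x_0 = 3/2;  a_0 = 8;  x_1 = (x_0 − 8)/13 = -1/2
  x_1 = -1/2;  a_1 = 6;  x_2 = (x_1 − 6)/13 = -1/2
  x_2 = -1/2;  a_2 = 6;  x_3 = (x_2 − 6)/13 = -1/2
  x_3 = -1/2;  a_3 = 6;  x_4 = (x_3 − 6)/13 = -1/2
  x_4 = -1/2;  a_4 = 6;  x_5 = (x_4 − 6)/13 = -1/2
  x_5 = -1/2;  a_5 = 6;  x_6 = (x_5 − 6)/13 = -1/2
Digits: (8, 6, 6, 6, 6, 6).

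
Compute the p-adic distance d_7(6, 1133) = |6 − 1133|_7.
d_7(6, 1133) = 1/49

Step 1 — x − y = 6 − 1133 = -1127. Step 2 — v_7(-1127) = 2 (factor: -1127 = −(7^2 · 23); the sign does not affect v_p). Step 3 — |x − y|_7 = 7^{-2} = 1/49.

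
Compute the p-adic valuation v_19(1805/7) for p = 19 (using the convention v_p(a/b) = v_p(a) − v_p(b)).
v_19(1805/7) = 2

Factor powers of 19 from the numerator and denominator of the reduced fraction: 1805 = 19^2 · 5 and 7 = 19^0 · 7. Apply v_p(a/b) = v_p(a) − v_p(b): v_19(1805/7) = 2 − 0 = 2.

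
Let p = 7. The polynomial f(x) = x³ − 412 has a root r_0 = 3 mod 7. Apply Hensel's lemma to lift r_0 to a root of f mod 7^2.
r_1 = 10 (mod 49)

Hensel: r_{i+1} = r_i − f(r_i)/f′(r_i) mod 7^{i+2}, where f′(x) = 3x². Iterate:
  r_0 = 3 (mod 7)
  r_1 = 10 (mod 49)
Final: r = 10 with f(r) ≡ 0 mod 7^2.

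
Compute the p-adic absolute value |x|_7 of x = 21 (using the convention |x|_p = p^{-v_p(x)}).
|21|_7 = 1/7

Step 1 — compute v_7(x) by factoring powers of 7 out of the numerator and denominator: v_7(21) = 1. Step 2 — apply |x|_p = p^{-v_p(x)} = 7^{-1} = 1/7.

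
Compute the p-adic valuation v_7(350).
v_7(350) = 1

v_7(n) is the largest exponent k such that 7^k divides n. Factor out: 350 = 7^1 · 50. (Sign doesn't affect v_p.) So v_7(350) = 1.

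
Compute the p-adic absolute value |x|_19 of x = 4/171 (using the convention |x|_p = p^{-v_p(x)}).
|4/171|_19 = 19

Step 1 — compute v_19(x) by factoring powers of 19 out of the numerator and denominator: v_19(4/171) = -1. Step 2 — apply |x|_p = p^{-v_p(x)} = 19^{1} = 19.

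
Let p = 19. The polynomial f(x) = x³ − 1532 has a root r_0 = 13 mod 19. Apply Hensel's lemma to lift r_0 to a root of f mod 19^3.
r_2 = 184 (mod 6859)

Hensel: r_{i+1} = r_i − f(r_i)/f′(r_i) mod 19^{i+2}, where f′(x) = 3x². Iterate:
  r_0 = 13 (mod 19)
  r_1 = 184 (mod 361)
  r_2 = 184 (mod 6859)
Final: r = 184 with f(r) ≡ 0 mod 19^3.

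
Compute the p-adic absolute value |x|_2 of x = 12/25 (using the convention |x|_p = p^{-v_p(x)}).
|12/25|_2 = 1/4

Step 1 — compute v_2(x) by factoring powers of 2 out of the numerator and denominator: v_2(12/25) = 2. Step 2 — apply |x|_p = p^{-v_p(x)} = 2^{-2} = 1/4.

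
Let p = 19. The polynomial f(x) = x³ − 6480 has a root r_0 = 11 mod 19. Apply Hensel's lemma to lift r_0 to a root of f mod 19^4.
r_3 = 67385 (mod 130321)

Hensel: r_{i+1} = r_i − f(r_i)/f′(r_i) mod 19^{i+2}, where f′(x) = 3x². Iterate:
  r_0 = 11 (mod 19)
  r_1 = 239 (mod 361)
  r_2 = 5654 (mod 6859)
  r_3 = 67385 (mod 130321)
Final: r = 67385 with f(r) ≡ 0 mod 19^4.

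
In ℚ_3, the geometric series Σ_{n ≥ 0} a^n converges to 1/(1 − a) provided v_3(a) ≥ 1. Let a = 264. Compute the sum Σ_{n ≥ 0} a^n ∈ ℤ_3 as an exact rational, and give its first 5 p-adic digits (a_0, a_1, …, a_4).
Σ a^n = 1/(1 − a) = -1/263;  first 5 digits = (1, 1, 0, 0, 1)

v_3(a) = 1 ≥ 1, so the series converges in ℤ_3 to 1/(1 − a) = 1/(1 − 264) = -1/263. Expand this rational in ℤ_3: compute digits iteratively via d_i = x_i mod 3, x_{i+1} = (x_i − d_i)/3. The first 5 digits are (1, 1, 0, 0, 1).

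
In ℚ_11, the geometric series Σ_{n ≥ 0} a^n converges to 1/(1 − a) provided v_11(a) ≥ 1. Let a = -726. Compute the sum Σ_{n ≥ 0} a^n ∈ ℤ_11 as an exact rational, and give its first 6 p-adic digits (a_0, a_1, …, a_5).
Σ a^n = 1/(1 − a) = 1/727;  first 6 digits = (1, 0, 5, 10, 2, 3)

v_11(a) = 2 ≥ 1, so the series converges in ℤ_11 to 1/(1 − a) = 1/(1 − (-726)) = 1/727. Expand this rational in ℤ_11: compute digits iteratively via d_i = x_i mod 11, x_{i+1} = (x_i − d_i)/11. The first 6 digits are (1, 0, 5, 10, 2, 3).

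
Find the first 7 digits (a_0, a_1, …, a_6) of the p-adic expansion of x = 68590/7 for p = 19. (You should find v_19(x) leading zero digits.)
(a_0, …, a_6) = (0, 0, 0, 15, 2, 8, 5)

v_19(68590/7) = 3, so a_0 = ... = a_2 = 0. Factor out: x = 19^3 · u with u = 10/7 a unit in ℤ_19. Expand u iteratively via a_{v+i} = u_i mod 19, u_{i+1} = (u_i − a_{v+i})/19:
  u_0 = 10/7;  a_3 = 15;  u_1 = (u_0 − 15)/19 = -5/7
  u_1 = -5/7;  a_4 = 2;  u_2 = (u_1 − 2)/19 = -1/7
  u_2 = -1/7;  a_5 = 8;  u_3 = (u_2 − 8)/19 = -3/7
  u_3 = -3/7;  a_6 = 5;  u_4 = (u_3 − 5)/19 = -2/7
Digits: (0, 0, 0, 15, 2, 8, 5).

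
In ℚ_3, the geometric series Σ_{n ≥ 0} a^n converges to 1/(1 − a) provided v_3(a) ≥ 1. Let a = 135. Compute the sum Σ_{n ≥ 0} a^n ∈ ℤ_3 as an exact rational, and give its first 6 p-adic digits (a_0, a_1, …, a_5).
Σ a^n = 1/(1 − a) = -1/134;  first 6 digits = (1, 0, 0, 2, 1, 0)

v_3(a) = 3 ≥ 1, so the series converges in ℤ_3 to 1/(1 − a) = 1/(1 − 135) = -1/134. Expand this rational in ℤ_3: compute digits iteratively via d_i = x_i mod 3, x_{i+1} = (x_i − d_i)/3. The first 6 digits are (1, 0, 0, 2, 1, 0).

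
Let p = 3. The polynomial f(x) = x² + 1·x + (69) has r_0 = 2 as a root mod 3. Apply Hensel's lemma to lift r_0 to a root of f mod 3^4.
r_3 = 77 (mod 81)

Hensel: r_{i+1} = r_i − f(r_i)·(f′(r_i))^{-1} mod 3^{i+2}, f′(x) = 2x + 1. Iterate:
  r_0 = 2 (mod 3)
  r_1 = 5 (mod 9)
  r_2 = 23 (mod 27)
  r_3 = 77 (mod 81)
Final: r = 77 satisfies f(r) ≡ 0 mod 3^4.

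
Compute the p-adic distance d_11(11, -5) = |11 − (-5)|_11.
d_11(11, -5) = 1

Step 1 — x − y = 11 − (-5) = 16. Step 2 — v_11(16) = 0 (factor: 16 = (11^0 · 16); the sign does not affect v_p). Step 3 — |x − y|_11 = 11^{0} = 1.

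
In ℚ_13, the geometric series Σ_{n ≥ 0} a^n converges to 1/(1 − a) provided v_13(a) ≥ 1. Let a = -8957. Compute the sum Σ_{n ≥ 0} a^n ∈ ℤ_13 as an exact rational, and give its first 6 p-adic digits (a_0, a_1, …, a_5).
Σ a^n = 1/(1 − a) = 1/8958;  first 6 digits = (1, 0, 12, 8, 0, 8)

v_13(a) = 2 ≥ 1, so the series converges in ℤ_13 to 1/(1 − a) = 1/(1 − (-8957)) = 1/8958. Expand this rational in ℤ_13: compute digits iteratively via d_i = x_i mod 13, x_{i+1} = (x_i − d_i)/13. The first 6 digits are (1, 0, 12, 8, 0, 8).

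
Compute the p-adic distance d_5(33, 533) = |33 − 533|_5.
d_5(33, 533) = 1/125

Step 1 — x − y = 33 − 533 = -500. Step 2 — v_5(-500) = 3 (factor: -500 = −(5^3 · 4); the sign does not affect v_p). Step 3 — |x − y|_5 = 5^{-3} = 1/125.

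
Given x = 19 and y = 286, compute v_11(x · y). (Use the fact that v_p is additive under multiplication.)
v_11(5434) = 1

v_p(x) = 0 (factor: 19 = 11^0 · 19); v_p(y) = 1 (factor: 286 = 11^1 · 26). Additivity: v_p(xy) = v_p(x) + v_p(y) = 0 + 1 = 1. (Direct check: xy = 5434 = 11^1 · (494).)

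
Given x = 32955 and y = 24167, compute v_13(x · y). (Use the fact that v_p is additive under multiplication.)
v_13(796423485) = 6

v_p(x) = 3 (factor: 32955 = 13^3 · 15); v_p(y) = 3 (factor: 24167 = 13^3 · 11). Additivity: v_p(xy) = v_p(x) + v_p(y) = 3 + 3 = 6. (Direct check: xy = 796423485 = 13^6 · (165).)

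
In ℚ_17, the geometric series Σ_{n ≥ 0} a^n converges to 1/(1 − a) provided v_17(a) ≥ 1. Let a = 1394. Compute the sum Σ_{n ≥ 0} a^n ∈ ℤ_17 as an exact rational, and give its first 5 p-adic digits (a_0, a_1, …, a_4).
Σ a^n = 1/(1 − a) = -1/1393;  first 5 digits = (1, 14, 13, 11, 16)

v_17(a) = 1 ≥ 1, so the series converges in ℤ_17 to 1/(1 − a) = 1/(1 − 1394) = -1/1393. Expand this rational in ℤ_17: compute digits iteratively via d_i = x_i mod 17, x_{i+1} = (x_i − d_i)/17. The first 5 digits are (1, 14, 13, 11, 16).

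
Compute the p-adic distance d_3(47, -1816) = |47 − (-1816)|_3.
d_3(47, -1816) = 1/81

Step 1 — x − y = 47 − (-1816) = 1863. Step 2 — v_3(1863) = 4 (factor: 1863 = (3^4 · 23); the sign does not affect v_p). Step 3 — |x − y|_3 = 3^{-4} = 1/81.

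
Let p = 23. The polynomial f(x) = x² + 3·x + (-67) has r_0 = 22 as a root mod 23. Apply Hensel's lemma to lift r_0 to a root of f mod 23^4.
r_3 = 92643 (mod 279841)

Hensel: r_{i+1} = r_i − f(r_i)·(f′(r_i))^{-1} mod 23^{i+2}, f′(x) = 2x + 3. Iterate:
  r_0 = 22 (mod 23)
  r_1 = 68 (mod 529)
  r_2 = 7474 (mod 12167)
  r_3 = 92643 (mod 279841)
Final: r = 92643 satisfies f(r) ≡ 0 mod 23^4.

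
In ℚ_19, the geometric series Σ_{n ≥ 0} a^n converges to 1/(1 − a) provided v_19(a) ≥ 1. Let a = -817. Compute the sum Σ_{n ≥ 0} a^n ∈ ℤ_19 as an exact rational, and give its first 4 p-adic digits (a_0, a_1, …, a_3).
Σ a^n = 1/(1 − a) = 1/818;  first 4 digits = (1, 14, 3, 10)

v_19(a) = 1 ≥ 1, so the series converges in ℤ_19 to 1/(1 − a) = 1/(1 − (-817)) = 1/818. Expand this rational in ℤ_19: compute digits iteratively via d_i = x_i mod 19, x_{i+1} = (x_i − d_i)/19. The first 4 digits are (1, 14, 3, 10).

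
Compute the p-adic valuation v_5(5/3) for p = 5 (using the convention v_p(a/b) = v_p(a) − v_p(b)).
v_5(5/3) = 1

Factor powers of 5 from the numerator and denominator of the reduced fraction: 5 = 5^1 · 1 and 3 = 5^0 · 3. Apply v_p(a/b) = v_p(a) − v_p(b): v_5(5/3) = 1 − 0 = 1.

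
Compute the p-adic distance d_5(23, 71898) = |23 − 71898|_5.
d_5(23, 71898) = 1/3125

Step 1 — x − y = 23 − 71898 = -71875. Step 2 — v_5(-71875) = 5 (factor: -71875 = −(5^5 · 23); the sign does not affect v_p). Step 3 — |x − y|_5 = 5^{-5} = 1/3125.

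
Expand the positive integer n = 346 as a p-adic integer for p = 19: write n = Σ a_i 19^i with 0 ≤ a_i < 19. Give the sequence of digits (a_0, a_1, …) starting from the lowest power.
(a_0, a_1, …) = (4, 18)

Repeated division by 19 gives the digits low-to-high: 346 = 4 + 18·19^1. Digit sequence: (4, 18).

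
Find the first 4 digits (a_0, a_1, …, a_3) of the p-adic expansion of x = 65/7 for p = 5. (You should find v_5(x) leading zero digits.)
(a_0, …, a_3) = (0, 4, 1, 4)

v_5(65/7) = 1, so a_0 = ... = a_0 = 0. Factor out: x = 5^1 · u with u = 13/7 a unit in ℤ_5. Expand u iteratively via a_{v+i} = u_i mod 5, u_{i+1} = (u_i − a_{v+i})/5:
  u_0 = 13/7;  a_1 = 4;  u_1 = (u_0 − 4)/5 = -3/7
  u_1 = -3/7;  a_2 = 1;  u_2 = (u_1 − 1)/5 = -2/7
  u_2 = -2/7;  a_3 = 4;  u_3 = (u_2 − 4)/5 = -6/7
Digits: (0, 4, 1, 4).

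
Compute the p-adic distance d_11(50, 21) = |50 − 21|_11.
d_11(50, 21) = 1

Step 1 — x − y = 50 − 21 = 29. Step 2 — v_11(29) = 0 (factor: 29 = (11^0 · 29); the sign does not affect v_p). Step 3 — |x − y|_11 = 11^{0} = 1.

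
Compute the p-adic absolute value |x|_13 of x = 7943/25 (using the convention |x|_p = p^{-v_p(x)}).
|7943/25|_13 = 1/169

Step 1 — compute v_13(x) by factoring powers of 13 out of the numerator and denominator: v_13(7943/25) = 2. Step 2 — apply |x|_p = p^{-v_p(x)} = 13^{-2} = 1/169.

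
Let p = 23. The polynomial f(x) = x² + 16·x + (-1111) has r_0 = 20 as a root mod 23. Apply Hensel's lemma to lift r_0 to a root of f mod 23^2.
r_1 = 112 (mod 529)

Hensel: r_{i+1} = r_i − f(r_i)·(f′(r_i))^{-1} mod 23^{i+2}, f′(x) = 2x + 16. Iterate:
  r_0 = 20 (mod 23)
  r_1 = 112 (mod 529)
Final: r = 112 satisfies f(r) ≡ 0 mod 23^2.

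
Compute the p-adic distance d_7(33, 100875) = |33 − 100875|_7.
d_7(33, 100875) = 1/16807

Step 1 — x − y = 33 − 100875 = -100842. Step 2 — v_7(-100842) = 5 (factor: -100842 = −(7^5 · 6); the sign does not affect v_p). Step 3 — |x − y|_7 = 7^{-5} = 1/16807.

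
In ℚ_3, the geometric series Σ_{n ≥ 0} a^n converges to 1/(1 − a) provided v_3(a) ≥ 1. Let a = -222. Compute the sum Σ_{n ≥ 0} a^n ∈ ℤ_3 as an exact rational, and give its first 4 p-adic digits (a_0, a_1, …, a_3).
Σ a^n = 1/(1 − a) = 1/223;  first 4 digits = (1, 1, 0, 0)

v_3(a) = 1 ≥ 1, so the series converges in ℤ_3 to 1/(1 − a) = 1/(1 − (-222)) = 1/223. Expand this rational in ℤ_3: compute digits iteratively via d_i = x_i mod 3, x_{i+1} = (x_i − d_i)/3. The first 4 digits are (1, 1, 0, 0).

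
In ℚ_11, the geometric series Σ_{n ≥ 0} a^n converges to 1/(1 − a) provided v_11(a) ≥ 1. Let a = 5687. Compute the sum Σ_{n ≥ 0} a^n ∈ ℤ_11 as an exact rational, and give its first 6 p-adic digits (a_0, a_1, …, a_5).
Σ a^n = 1/(1 − a) = -1/5686;  first 6 digits = (1, 0, 3, 4, 9, 2)

v_11(a) = 2 ≥ 1, so the series converges in ℤ_11 to 1/(1 − a) = 1/(1 − 5687) = -1/5686. Expand this rational in ℤ_11: compute digits iteratively via d_i = x_i mod 11, x_{i+1} = (x_i − d_i)/11. The first 6 digits are (1, 0, 3, 4, 9, 2).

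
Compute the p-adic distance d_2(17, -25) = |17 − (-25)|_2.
d_2(17, -25) = 1/2

Step 1 — x − y = 17 − (-25) = 42. Step 2 — v_2(42) = 1 (factor: 42 = (2^1 · 21); the sign does not affect v_p). Step 3 — |x − y|_2 = 2^{-1} = 1/2.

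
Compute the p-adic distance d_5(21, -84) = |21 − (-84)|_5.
d_5(21, -84) = 1/5

Step 1 — x − y = 21 − (-84) = 105. Step 2 — v_5(105) = 1 (factor: 105 = (5^1 · 21); the sign does not affect v_p). Step 3 — |x − y|_5 = 5^{-1} = 1/5.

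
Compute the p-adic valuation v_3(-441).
v_3(-441) = 2

v_3(n) is the largest exponent k such that 3^k divides n. Factor out: -441 = -3^2 · 49. (Sign doesn't affect v_p.) So v_3(-441) = 2.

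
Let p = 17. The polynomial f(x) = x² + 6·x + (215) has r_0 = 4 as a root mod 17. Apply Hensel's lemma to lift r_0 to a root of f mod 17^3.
r_2 = 2979 (mod 4913)

Hensel: r_{i+1} = r_i − f(r_i)·(f′(r_i))^{-1} mod 17^{i+2}, f′(x) = 2x + 6. Iterate:
  r_0 = 4 (mod 17)
  r_1 = 89 (mod 289)
  r_2 = 2979 (mod 4913)
Final: r = 2979 satisfies f(r) ≡ 0 mod 17^3.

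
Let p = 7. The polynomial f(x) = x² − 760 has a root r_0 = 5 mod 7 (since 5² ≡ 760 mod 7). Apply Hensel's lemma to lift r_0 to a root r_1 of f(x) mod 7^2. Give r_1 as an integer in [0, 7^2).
r_1 = 5 (mod 49)

Hensel's recurrence: r_{i+1} = r_i − f(r_i)·(f′(r_i))^{-1} mod 7^{i+2}, with f′(x) = 2x. Iterate:
  r_0 = 5 (mod 7)
  r_1 = 5 (mod 49)
Final: r_1 = 5, and one checks f(r_1) ≡ 0 mod 7^2.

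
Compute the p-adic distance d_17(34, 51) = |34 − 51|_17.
d_17(34, 51) = 1/17

Step 1 — x − y = 34 − 51 = -17. Step 2 — v_17(-17) = 1 (factor: -17 = −(17^1 · 1); the sign does not affect v_p). Step 3 — |x − y|_17 = 17^{-1} = 1/17.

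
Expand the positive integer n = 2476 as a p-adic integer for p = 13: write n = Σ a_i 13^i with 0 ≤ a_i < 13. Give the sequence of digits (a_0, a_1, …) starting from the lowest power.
(a_0, a_1, …) = (6, 8, 1, 1)

Repeated division by 13 gives the digits low-to-high: 2476 = 6 + 8·13^1 + 1·13^2 + 1·13^3. Digit sequence: (6, 8, 1, 1).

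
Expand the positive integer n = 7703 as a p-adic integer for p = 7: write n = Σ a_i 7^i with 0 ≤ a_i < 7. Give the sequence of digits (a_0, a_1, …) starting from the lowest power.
(a_0, a_1, …) = (3, 1, 3, 1, 3)

Repeated division by 7 gives the digits low-to-high: 7703 = 3 + 1·7^1 + 3·7^2 + 1·7^3 + 3·7^4. Digit sequence: (3, 1, 3, 1, 3).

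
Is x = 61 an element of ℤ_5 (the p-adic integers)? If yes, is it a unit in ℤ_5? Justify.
x ∈ ℤ_5^× (unit); v_5(x) = 0

ℤ_5 = {x ∈ ℚ_5 : v_5(x) ≥ 0} and ℤ_5^× = {x ∈ ℤ_5 : v_5(x) = 0}. Here v_5(61) = v_5(num) − v_5(den) = 0; compare against these criteria.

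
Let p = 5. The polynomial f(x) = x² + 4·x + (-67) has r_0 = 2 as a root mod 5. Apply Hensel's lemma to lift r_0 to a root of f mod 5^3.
r_2 = 12 (mod 125)

Hensel: r_{i+1} = r_i − f(r_i)·(f′(r_i))^{-1} mod 5^{i+2}, f′(x) = 2x + 4. Iterate:
  r_0 = 2 (mod 5)
  r_1 = 12 (mod 25)
  r_2 = 12 (mod 125)
Final: r = 12 satisfies f(r) ≡ 0 mod 5^3.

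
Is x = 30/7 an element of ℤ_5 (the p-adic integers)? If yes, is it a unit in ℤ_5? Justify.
x ∈ ℤ_5 but not a unit; v_5(x) = 1 > 0

ℤ_5 = {x ∈ ℚ_5 : v_5(x) ≥ 0} and ℤ_5^× = {x ∈ ℤ_5 : v_5(x) = 0}. Here v_5(30/7) = v_5(num) − v_5(den) = 1; compare against these criteria.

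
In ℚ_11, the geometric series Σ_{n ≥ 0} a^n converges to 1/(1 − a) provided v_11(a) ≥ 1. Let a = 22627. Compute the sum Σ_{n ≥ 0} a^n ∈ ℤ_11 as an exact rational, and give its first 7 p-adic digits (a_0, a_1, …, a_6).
Σ a^n = 1/(1 − a) = -1/22626;  first 7 digits = (1, 0, 0, 6, 1, 0, 3)

v_11(a) = 3 ≥ 1, so the series converges in ℤ_11 to 1/(1 − a) = 1/(1 − 22627) = -1/22626. Expand this rational in ℤ_11: compute digits iteratively via d_i = x_i mod 11, x_{i+1} = (x_i − d_i)/11. The first 7 digits are (1, 0, 0, 6, 1, 0, 3).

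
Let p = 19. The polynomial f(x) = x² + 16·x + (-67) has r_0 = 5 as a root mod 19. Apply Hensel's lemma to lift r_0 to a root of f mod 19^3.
r_2 = 670 (mod 6859)

Hensel: r_{i+1} = r_i − f(r_i)·(f′(r_i))^{-1} mod 19^{i+2}, f′(x) = 2x + 16. Iterate:
  r_0 = 5 (mod 19)
  r_1 = 309 (mod 361)
  r_2 = 670 (mod 6859)
Final: r = 670 satisfies f(r) ≡ 0 mod 19^3.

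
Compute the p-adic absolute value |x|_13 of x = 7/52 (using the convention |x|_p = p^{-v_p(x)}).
|7/52|_13 = 13

Step 1 — compute v_13(x) by factoring powers of 13 out of the numerator and denominator: v_13(7/52) = -1. Step 2 — apply |x|_p = p^{-v_p(x)} = 13^{1} = 13.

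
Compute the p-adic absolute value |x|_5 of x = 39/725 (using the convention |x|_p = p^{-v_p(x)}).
|39/725|_5 = 25

Step 1 — compute v_5(x) by factoring powers of 5 out of the numerator and denominator: v_5(39/725) = -2. Step 2 — apply |x|_p = p^{-v_p(x)} = 5^{2} = 25.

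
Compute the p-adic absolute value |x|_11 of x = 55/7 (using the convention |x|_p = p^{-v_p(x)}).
|55/7|_11 = 1/11

Step 1 — compute v_11(x) by factoring powers of 11 out of the numerator and denominator: v_11(55/7) = 1. Step 2 — apply |x|_p = p^{-v_p(x)} = 11^{-1} = 1/11.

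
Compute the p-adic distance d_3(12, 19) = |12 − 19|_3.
d_3(12, 19) = 1

Step 1 — x − y = 12 − 19 = -7. Step 2 — v_3(-7) = 0 (factor: -7 = −(3^0 · 7); the sign does not affect v_p). Step 3 — |x − y|_3 = 3^{0} = 1.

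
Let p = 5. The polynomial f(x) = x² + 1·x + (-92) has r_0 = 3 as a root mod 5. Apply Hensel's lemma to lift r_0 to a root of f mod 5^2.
r_1 = 18 (mod 25)

Hensel: r_{i+1} = r_i − f(r_i)·(f′(r_i))^{-1} mod 5^{i+2}, f′(x) = 2x + 1. Iterate:
  r_0 = 3 (mod 5)
  r_1 = 18 (mod 25)
Final: r = 18 satisfies f(r) ≡ 0 mod 5^2.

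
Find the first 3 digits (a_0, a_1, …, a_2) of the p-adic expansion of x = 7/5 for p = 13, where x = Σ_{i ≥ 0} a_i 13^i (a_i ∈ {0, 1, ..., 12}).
(a_0, …, a_2) = (4, 5, 10)

v_13(7/5) = 0 (numerator and denominator both coprime to 13), so x ∈ ℤ_13^×. Compute digits iteratively via a_i = x_i mod 13, x_{i+1} = (x_i − a_i)/13, with x_0 = x:
  x_0 = 7/5;  a_0 = 4;  x_1 = (x_0 − 4)/13 = -1/5
  x_1 = -1/5;  a_1 = 5;  x_2 = (x_1 − 5)/13 = -2/5
  x_2 = -2/5;  a_2 = 10;  x_3 = (x_2 − 10)/13 = -4/5
Digits: (4, 5, 10).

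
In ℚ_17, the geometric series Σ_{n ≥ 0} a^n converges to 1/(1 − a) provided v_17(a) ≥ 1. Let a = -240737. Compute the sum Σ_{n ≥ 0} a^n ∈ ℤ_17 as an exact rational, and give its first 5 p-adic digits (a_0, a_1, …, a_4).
Σ a^n = 1/(1 − a) = 1/240738;  first 5 digits = (1, 0, 0, 2, 14)

v_17(a) = 3 ≥ 1, so the series converges in ℤ_17 to 1/(1 − a) = 1/(1 − (-240737)) = 1/240738. Expand this rational in ℤ_17: compute digits iteratively via d_i = x_i mod 17, x_{i+1} = (x_i − d_i)/17. The first 5 digits are (1, 0, 0, 2, 14).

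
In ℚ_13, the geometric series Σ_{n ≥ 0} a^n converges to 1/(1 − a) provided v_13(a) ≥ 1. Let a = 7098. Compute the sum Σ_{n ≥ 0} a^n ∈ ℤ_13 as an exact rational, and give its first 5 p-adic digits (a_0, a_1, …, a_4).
Σ a^n = 1/(1 − a) = -1/7097;  first 5 digits = (1, 0, 3, 3, 9)

v_13(a) = 2 ≥ 1, so the series converges in ℤ_13 to 1/(1 − a) = 1/(1 − 7098) = -1/7097. Expand this rational in ℤ_13: compute digits iteratively via d_i = x_i mod 13, x_{i+1} = (x_i − d_i)/13. The first 5 digits are (1, 0, 3, 3, 9).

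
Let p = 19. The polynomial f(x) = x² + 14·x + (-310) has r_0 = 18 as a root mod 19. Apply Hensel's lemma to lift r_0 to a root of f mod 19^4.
r_3 = 122074 (mod 130321)

Hensel: r_{i+1} = r_i − f(r_i)·(f′(r_i))^{-1} mod 19^{i+2}, f′(x) = 2x + 14. Iterate:
  r_0 = 18 (mod 19)
  r_1 = 56 (mod 361)
  r_2 = 5471 (mod 6859)
  r_3 = 122074 (mod 130321)
Final: r = 122074 satisfies f(r) ≡ 0 mod 19^4.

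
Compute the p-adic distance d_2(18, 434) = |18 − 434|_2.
d_2(18, 434) = 1/32

Step 1 — x − y = 18 − 434 = -416. Step 2 — v_2(-416) = 5 (factor: -416 = −(2^5 · 13); the sign does not affect v_p). Step 3 — |x − y|_2 = 2^{-5} = 1/32.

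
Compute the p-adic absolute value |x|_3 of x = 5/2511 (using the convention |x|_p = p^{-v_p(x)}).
|5/2511|_3 = 81

Step 1 — compute v_3(x) by factoring powers of 3 out of the numerator and denominator: v_3(5/2511) = -4. Step 2 — apply |x|_p = p^{-v_p(x)} = 3^{4} = 81.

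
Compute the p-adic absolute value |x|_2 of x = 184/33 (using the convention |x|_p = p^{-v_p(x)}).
|184/33|_2 = 1/8

Step 1 — compute v_2(x) by factoring powers of 2 out of the numerator and denominator: v_2(184/33) = 3. Step 2 — apply |x|_p = p^{-v_p(x)} = 2^{-3} = 1/8.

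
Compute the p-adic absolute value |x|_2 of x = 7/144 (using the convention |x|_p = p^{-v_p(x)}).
|7/144|_2 = 16

Step 1 — compute v_2(x) by factoring powers of 2 out of the numerator and denominator: v_2(7/144) = -4. Step 2 — apply |x|_p = p^{-v_p(x)} = 2^{4} = 16.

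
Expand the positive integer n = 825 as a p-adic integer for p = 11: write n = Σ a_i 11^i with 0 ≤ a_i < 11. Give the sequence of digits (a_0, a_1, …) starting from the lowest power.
(a_0, a_1, …) = (0, 9, 6)

Repeated division by 11 gives the digits low-to-high: 825 = 9·11^1 + 6·11^2. Digit sequence: (0, 9, 6).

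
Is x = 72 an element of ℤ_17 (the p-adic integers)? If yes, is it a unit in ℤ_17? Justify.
x ∈ ℤ_17^× (unit); v_17(x) = 0

ℤ_17 = {x ∈ ℚ_17 : v_17(x) ≥ 0} and ℤ_17^× = {x ∈ ℤ_17 : v_17(x) = 0}. Here v_17(72) = v_17(num) − v_17(den) = 0; compare against these criteria.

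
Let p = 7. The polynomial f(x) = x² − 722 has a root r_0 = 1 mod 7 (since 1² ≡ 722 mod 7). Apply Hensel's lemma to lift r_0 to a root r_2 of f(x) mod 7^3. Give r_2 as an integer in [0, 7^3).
r_2 = 337 (mod 343)

Hensel's recurrence: r_{i+1} = r_i − f(r_i)·(f′(r_i))^{-1} mod 7^{i+2}, with f′(x) = 2x. Iterate:
  r_0 = 1 (mod 7)
  r_1 = 43 (mod 49)
  r_2 = 337 (mod 343)
Final: r_2 = 337, and one checks f(r_2) ≡ 0 mod 7^3.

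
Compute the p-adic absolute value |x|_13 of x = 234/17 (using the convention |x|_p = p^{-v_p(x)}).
|234/17|_13 = 1/13

Step 1 — compute v_13(x) by factoring powers of 13 out of the numerator and denominator: v_13(234/17) = 1. Step 2 — apply |x|_p = p^{-v_p(x)} = 13^{-1} = 1/13.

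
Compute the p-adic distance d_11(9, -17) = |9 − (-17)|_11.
d_11(9, -17) = 1

Step 1 — x − y = 9 − (-17) = 26. Step 2 — v_11(26) = 0 (factor: 26 = (11^0 · 26); the sign does not affect v_p). Step 3 — |x − y|_11 = 11^{0} = 1.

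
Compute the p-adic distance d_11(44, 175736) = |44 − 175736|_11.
d_11(44, 175736) = 1/14641

Step 1 — x − y = 44 − 175736 = -175692. Step 2 — v_11(-175692) = 4 (factor: -175692 = −(11^4 · 12); the sign does not affect v_p). Step 3 — |x − y|_11 = 11^{-4} = 1/14641.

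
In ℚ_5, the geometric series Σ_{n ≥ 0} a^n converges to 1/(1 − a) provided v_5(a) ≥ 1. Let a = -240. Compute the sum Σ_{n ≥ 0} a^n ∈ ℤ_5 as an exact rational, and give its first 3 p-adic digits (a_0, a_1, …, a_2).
Σ a^n = 1/(1 − a) = 1/241;  first 3 digits = (1, 2, 4)

v_5(a) = 1 ≥ 1, so the series converges in ℤ_5 to 1/(1 − a) = 1/(1 − (-240)) = 1/241. Expand this rational in ℤ_5: compute digits iteratively via d_i = x_i mod 5, x_{i+1} = (x_i − d_i)/5. The first 3 digits are (1, 2, 4).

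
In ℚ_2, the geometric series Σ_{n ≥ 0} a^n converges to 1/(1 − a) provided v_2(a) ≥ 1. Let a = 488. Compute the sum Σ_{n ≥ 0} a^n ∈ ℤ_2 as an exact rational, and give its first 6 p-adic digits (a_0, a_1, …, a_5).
Σ a^n = 1/(1 − a) = -1/487;  first 6 digits = (1, 0, 0, 1, 0, 1)

v_2(a) = 3 ≥ 1, so the series converges in ℤ_2 to 1/(1 − a) = 1/(1 − 488) = -1/487. Expand this rational in ℤ_2: compute digits iteratively via d_i = x_i mod 2, x_{i+1} = (x_i − d_i)/2. The first 6 digits are (1, 0, 0, 1, 0, 1).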